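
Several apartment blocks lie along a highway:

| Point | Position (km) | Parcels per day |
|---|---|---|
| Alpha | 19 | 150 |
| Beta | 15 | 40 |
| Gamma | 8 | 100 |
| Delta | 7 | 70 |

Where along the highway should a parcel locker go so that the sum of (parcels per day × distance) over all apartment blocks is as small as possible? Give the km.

For a sum of weighted absolute distances on a line, the optimum is the weighted median (not the mean). Total weight W = 360; half-weight = 180.
Sort by position and accumulate weight:
  km 7 (Delta, w=70) → cum 70
  km 8 (Gamma, w=100) → cum 170
  km 15 (Beta, w=40) → cum 210  ≥ 180 → median here
  km 19 (Alpha, w=150) → cum 360
Optimal location: km 15.

x = 15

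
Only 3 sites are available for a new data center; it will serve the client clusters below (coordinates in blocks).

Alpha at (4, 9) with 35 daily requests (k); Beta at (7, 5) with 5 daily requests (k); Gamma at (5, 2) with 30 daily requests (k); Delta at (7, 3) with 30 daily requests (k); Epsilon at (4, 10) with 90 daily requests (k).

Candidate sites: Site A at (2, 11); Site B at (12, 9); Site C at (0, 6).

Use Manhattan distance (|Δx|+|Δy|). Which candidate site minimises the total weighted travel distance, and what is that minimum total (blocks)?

Total weighted distance at each candidate:
  Site A (2, 11): total = 1215
  Site B (12, 9): total = 1885
  Site C (0, 6): total = 1575
Minimum is at Site A with total 1215 blocks.

Site A, total 1215 blocks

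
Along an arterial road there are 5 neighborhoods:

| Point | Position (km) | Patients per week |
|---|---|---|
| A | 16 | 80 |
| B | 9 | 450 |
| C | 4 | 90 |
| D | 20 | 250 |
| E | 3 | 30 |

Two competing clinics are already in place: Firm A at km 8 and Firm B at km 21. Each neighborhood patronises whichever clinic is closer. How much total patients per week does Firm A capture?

The indifferent point is the midpoint (8+21)/2 = 14.5; neighborhoods left of it (closer to Firm A at 8) go to Firm A, those right go to Firm B.
  E at 3 (w=30) → Firm A
  C at 4 (w=90) → Firm A
  B at 9 (w=450) → Firm A
  A at 16 (w=80) → Firm B
  D at 20 (w=250) → Firm B
Firm A captures 570; Firm B captures 330.

570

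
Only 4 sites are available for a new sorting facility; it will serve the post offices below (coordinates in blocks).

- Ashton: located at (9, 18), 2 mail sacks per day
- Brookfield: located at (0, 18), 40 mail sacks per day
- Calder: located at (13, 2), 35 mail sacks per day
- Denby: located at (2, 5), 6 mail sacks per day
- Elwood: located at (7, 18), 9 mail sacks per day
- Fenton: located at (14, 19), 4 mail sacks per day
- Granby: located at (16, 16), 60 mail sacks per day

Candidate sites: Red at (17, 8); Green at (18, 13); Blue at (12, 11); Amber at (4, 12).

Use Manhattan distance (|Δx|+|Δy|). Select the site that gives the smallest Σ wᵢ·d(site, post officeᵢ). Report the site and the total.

Blue, total 1914 blocks

Total weighted distance at each candidate:
  Red (17, 8): total = 2350
  Green (18, 13): total = 2136
  Blue (12, 11): total = 1914
  Amber (4, 12): total = 2250
Minimum is at Blue with total 1914 blocks.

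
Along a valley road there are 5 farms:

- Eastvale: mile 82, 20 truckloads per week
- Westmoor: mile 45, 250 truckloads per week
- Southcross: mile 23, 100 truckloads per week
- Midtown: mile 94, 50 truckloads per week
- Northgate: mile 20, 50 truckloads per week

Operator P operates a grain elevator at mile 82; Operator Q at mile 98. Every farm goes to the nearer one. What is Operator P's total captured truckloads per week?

The indifferent point is the midpoint (82+98)/2 = 90; farms left of it (closer to Operator P at 82) go to Operator P, those right go to Operator Q.
  Northgate at 20 (w=50) → Operator P
  Southcross at 23 (w=100) → Operator P
  Westmoor at 45 (w=250) → Operator P
  Eastvale at 82 (w=20) → Operator P
  Midtown at 94 (w=50) → Operator Q
Operator P captures 420; Operator Q captures 50.

420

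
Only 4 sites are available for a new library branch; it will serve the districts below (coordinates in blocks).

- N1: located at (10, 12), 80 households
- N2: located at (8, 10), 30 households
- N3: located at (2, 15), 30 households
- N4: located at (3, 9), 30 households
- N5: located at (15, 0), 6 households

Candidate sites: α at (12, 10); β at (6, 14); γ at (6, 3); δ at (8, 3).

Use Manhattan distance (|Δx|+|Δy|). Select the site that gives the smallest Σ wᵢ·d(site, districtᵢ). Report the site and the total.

β, total 1188 blocks

Total weighted distance at each candidate:
  α (12, 10): total = 1268
  β (6, 14): total = 1188
  γ (6, 3): total = 2132
  δ (8, 3): total = 2020
Minimum is at β with total 1188 blocks.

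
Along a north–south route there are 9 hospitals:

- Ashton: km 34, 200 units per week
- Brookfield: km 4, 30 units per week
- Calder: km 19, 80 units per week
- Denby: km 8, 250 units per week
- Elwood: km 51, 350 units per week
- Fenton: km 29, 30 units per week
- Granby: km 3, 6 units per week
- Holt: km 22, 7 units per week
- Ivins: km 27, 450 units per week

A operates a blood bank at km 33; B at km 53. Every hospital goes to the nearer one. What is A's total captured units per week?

The indifferent point is the midpoint (33+53)/2 = 43; hospitals left of it (closer to A at 33) go to A, those right go to B.
  Granby at 3 (w=6) → A
  Brookfield at 4 (w=30) → A
  Denby at 8 (w=250) → A
  Calder at 19 (w=80) → A
  Holt at 22 (w=7) → A
  Ivins at 27 (w=450) → A
  Fenton at 29 (w=30) → A
  Ashton at 34 (w=200) → A
  Elwood at 51 (w=350) → B
A captures 1053; B captures 350.

1053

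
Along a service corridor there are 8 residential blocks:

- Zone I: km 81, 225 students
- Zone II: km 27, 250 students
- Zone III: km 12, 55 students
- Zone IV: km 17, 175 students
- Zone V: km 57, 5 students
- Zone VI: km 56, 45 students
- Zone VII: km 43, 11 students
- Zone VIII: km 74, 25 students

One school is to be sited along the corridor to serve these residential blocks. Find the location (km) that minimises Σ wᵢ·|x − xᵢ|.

For a sum of weighted absolute distances on a line, the optimum is the weighted median (not the mean). Total weight W = 791; half-weight = 395.5.
Sort by position and accumulate weight:
  km 12 (Zone III, w=55) → cum 55
  km 17 (Zone IV, w=175) → cum 230
  km 27 (Zone II, w=250) → cum 480  ≥ 395.5 → median here
  km 43 (Zone VII, w=11) → cum 491
  km 56 (Zone VI, w=45) → cum 536
  km 57 (Zone V, w=5) → cum 541
  km 74 (Zone VIII, w=25) → cum 566
  km 81 (Zone I, w=225) → cum 791
Optimal location: km 27.

x = 27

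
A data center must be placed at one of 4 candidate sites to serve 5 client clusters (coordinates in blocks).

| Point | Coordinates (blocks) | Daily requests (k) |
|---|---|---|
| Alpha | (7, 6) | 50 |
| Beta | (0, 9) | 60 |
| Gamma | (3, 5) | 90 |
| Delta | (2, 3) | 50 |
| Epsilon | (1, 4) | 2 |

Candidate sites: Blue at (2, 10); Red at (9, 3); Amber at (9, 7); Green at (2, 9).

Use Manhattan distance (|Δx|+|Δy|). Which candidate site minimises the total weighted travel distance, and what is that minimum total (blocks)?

Green, total 1282 blocks

Total weighted distance at each candidate:
  Blue (2, 10): total = 1534
  Red (9, 3): total = 2238
  Amber (9, 7): total = 2102
  Green (2, 9): total = 1282
Minimum is at Green with total 1282 blocks.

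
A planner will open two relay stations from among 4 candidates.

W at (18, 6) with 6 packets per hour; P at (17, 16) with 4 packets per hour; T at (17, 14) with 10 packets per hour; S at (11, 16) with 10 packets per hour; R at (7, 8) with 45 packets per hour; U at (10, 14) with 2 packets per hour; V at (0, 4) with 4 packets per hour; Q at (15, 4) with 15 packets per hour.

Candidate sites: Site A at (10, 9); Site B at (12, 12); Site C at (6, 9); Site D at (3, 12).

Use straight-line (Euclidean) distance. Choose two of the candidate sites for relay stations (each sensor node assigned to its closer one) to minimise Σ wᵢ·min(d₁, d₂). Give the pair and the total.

Evaluate every pair (each demand assigned to the nearer of the two):
  {Site B, Site C}: total = 400.3
  {Site A, Site C}: total = 458.5
  {Site A, Site B}: total = 470.4
  {Site A, Site D}: total = 540.1
  {Site B, Site D}: total = 594.2
  {Site C, Site D}: total = 595.3
Best pair: {Site B, Site C} with total 400.3.

{Site B, Site C}, total 400.3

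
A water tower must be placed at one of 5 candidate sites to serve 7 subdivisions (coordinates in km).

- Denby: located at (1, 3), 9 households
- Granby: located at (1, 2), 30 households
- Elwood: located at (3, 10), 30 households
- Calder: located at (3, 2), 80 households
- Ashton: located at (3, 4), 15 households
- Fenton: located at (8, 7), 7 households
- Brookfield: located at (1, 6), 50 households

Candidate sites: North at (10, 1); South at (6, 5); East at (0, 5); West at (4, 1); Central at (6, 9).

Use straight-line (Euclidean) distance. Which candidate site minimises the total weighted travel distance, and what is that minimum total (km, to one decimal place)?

East, total 805.2 km

Total weighted distance at each candidate:
  North (10, 1): total = 1935.7
  South (6, 5): total = 1059.9
  East (0, 5): total = 805.2
  West (4, 1): total = 901.6
  Central (6, 9): total = 1431.3
Minimum is at East with total 805.2 km.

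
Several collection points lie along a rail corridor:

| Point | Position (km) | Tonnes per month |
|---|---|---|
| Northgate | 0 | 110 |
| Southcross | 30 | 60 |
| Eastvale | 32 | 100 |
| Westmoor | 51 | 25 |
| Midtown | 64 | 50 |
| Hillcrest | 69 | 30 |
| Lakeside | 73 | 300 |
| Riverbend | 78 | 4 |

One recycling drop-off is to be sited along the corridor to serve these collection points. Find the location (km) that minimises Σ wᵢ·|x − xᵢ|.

x = 64

For a sum of weighted absolute distances on a line, the optimum is the weighted median (not the mean). Total weight W = 679; half-weight = 339.5.
Sort by position and accumulate weight:
  km 0 (Northgate, w=110) → cum 110
  km 30 (Southcross, w=60) → cum 170
  km 32 (Eastvale, w=100) → cum 270
  km 51 (Westmoor, w=25) → cum 295
  km 64 (Midtown, w=50) → cum 345  ≥ 339.5 → median here
  km 69 (Hillcrest, w=30) → cum 375
  km 73 (Lakeside, w=300) → cum 675
  km 78 (Riverbend, w=4) → cum 679
Optimal location: km 64.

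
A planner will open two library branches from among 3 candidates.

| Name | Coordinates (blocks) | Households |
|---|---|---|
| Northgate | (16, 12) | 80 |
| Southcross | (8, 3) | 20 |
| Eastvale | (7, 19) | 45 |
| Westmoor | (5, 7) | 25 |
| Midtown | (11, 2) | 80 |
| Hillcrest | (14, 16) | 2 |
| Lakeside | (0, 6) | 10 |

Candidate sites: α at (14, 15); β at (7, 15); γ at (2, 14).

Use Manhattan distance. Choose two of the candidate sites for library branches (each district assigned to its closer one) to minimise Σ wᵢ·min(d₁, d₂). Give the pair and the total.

Evaluate every pair (each demand assigned to the nearer of the two):
  {α, β}: total = 2532
  {α, γ}: total = 2822
  {β, γ}: total = 3126
Best pair: {α, β} with total 2532.

{α, β}, total 2532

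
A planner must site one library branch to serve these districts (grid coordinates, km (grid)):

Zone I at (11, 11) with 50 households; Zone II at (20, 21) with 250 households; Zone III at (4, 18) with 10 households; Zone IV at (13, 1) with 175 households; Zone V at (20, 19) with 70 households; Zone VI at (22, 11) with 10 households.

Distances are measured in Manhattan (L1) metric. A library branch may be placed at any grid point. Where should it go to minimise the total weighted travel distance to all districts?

(20, 19)

Manhattan distance separates: Σwᵢ(|x−xᵢ|+|y−yᵢ|) = Σwᵢ|x−xᵢ| + Σwᵢ|y−yᵢ|, so x and y are optimised independently as 1-D weighted medians.
Total weight W = 565; half = 282.5.
x-coordinate, sorted with cumulative weight:
  x=4 (Zone III, w=10) cum 10
  x=11 (Zone I, w=50) cum 60
  x=13 (Zone IV, w=175) cum 235
  x=20 (Zone II, w=250) cum 485  ← median
  x=20 (Zone V, w=70) cum 555
  x=22 (Zone VI, w=10) cum 565
⇒ x* = 20
y-coordinate, sorted with cumulative weight:
  y=1 (Zone IV, w=175) cum 175
  y=11 (Zone I, w=50) cum 225
  y=11 (Zone VI, w=10) cum 235
  y=18 (Zone III, w=10) cum 245
  y=19 (Zone V, w=70) cum 315  ← median
  y=21 (Zone II, w=250) cum 565
⇒ y* = 19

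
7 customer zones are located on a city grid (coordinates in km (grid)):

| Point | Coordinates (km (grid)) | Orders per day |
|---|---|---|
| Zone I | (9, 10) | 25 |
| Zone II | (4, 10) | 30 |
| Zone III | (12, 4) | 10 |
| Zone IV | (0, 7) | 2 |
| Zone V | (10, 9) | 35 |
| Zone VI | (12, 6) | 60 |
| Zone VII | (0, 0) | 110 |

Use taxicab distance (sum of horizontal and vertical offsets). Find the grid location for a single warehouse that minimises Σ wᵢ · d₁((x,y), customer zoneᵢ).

Manhattan distance separates: Σwᵢ(|x−xᵢ|+|y−yᵢ|) = Σwᵢ|x−xᵢ| + Σwᵢ|y−yᵢ|, so x and y are optimised independently as 1-D weighted medians.
Total weight W = 272; half = 136.
x-coordinate, sorted with cumulative weight:
  x=0 (Zone IV, w=2) cum 2
  x=0 (Zone VII, w=110) cum 112
  x=4 (Zone II, w=30) cum 142  ← median
  x=9 (Zone I, w=25) cum 167
  x=10 (Zone V, w=35) cum 202
  x=12 (Zone III, w=10) cum 212
  x=12 (Zone VI, w=60) cum 272
⇒ x* = 4
y-coordinate, sorted with cumulative weight:
  y=0 (Zone VII, w=110) cum 110
  y=4 (Zone III, w=10) cum 120
  y=6 (Zone VI, w=60) cum 180  ← median
  y=7 (Zone IV, w=2) cum 182
  y=9 (Zone V, w=35) cum 217
  y=10 (Zone I, w=25) cum 242
  y=10 (Zone II, w=30) cum 272
⇒ y* = 6

(4, 6)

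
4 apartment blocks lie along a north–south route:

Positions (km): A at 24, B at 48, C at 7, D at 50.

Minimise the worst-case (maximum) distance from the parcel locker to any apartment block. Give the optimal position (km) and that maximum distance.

location 28.5, max distance 21.5

The 1-center on a line is the midpoint of the two extreme points: leftmost at 7, rightmost at 50.
Optimal location = (7 + 50)/2 = 28.5; maximum distance = (50 − 7)/2 = 21.5.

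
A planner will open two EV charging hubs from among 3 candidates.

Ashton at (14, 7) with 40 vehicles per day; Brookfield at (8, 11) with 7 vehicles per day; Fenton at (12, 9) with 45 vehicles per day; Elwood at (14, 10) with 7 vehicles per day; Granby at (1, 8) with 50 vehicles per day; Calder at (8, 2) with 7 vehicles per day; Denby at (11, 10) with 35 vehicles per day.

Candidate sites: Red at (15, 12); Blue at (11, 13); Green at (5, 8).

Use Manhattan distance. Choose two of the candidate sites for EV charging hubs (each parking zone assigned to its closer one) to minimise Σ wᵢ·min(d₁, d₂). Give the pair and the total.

Evaluate every pair (each demand assigned to the nearer of the two):
  {Blue, Green}: total = 1030
  {Red, Green}: total = 1046
  {Red, Blue}: total = 1474
Best pair: {Blue, Green} with total 1030.

{Blue, Green}, total 1030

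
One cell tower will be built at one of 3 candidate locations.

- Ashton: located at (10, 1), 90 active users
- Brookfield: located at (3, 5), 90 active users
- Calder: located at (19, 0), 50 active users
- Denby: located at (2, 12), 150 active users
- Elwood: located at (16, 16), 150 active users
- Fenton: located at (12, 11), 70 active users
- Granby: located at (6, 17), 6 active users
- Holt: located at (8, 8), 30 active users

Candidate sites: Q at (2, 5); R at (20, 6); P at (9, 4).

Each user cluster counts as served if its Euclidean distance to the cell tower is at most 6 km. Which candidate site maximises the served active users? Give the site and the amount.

P, covering 120

Coverage radius r = 6 km; a point is covered iff (Δx)²+(Δy)² ≤ 6² = 36.
  Q (2, 5): covers {Brookfield} → 90
  R (20, 6): covers {none} → 0
  P (9, 4): covers {Ashton, Holt} → 120
Maximum coverage at P: 120 active users.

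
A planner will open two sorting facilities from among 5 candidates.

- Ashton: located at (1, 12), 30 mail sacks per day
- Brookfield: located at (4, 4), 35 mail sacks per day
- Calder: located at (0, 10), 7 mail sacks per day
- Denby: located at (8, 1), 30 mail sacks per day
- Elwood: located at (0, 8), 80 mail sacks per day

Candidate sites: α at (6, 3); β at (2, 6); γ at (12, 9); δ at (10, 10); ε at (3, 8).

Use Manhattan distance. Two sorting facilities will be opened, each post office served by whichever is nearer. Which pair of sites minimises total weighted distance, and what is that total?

{α, ε}, total 680

Evaluate every pair (each demand assigned to the nearer of the two):
  {α, ε}: total = 680
  {α, β}: total = 797
  {β, ε}: total = 925
  {δ, ε}: total = 960
  {γ, ε}: total = 990
  {β, γ}: total = 1042
  {β, δ}: total = 1042
  {α, δ}: total = 1505
  {α, γ}: total = 1616
  {γ, δ}: total = 2110
Best pair: {α, ε} with total 680.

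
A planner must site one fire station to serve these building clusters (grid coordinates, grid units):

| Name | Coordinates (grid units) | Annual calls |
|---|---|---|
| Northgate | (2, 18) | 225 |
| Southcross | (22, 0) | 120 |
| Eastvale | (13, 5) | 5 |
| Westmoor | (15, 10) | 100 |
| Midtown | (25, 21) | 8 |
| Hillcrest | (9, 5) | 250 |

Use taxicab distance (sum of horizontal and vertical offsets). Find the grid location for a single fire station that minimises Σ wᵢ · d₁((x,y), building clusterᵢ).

Manhattan distance separates: Σwᵢ(|x−xᵢ|+|y−yᵢ|) = Σwᵢ|x−xᵢ| + Σwᵢ|y−yᵢ|, so x and y are optimised independently as 1-D weighted medians.
Total weight W = 708; half = 354.
x-coordinate, sorted with cumulative weight:
  x=2 (Northgate, w=225) cum 225
  x=9 (Hillcrest, w=250) cum 475  ← median
  x=13 (Eastvale, w=5) cum 480
  x=15 (Westmoor, w=100) cum 580
  x=22 (Southcross, w=120) cum 700
  x=25 (Midtown, w=8) cum 708
⇒ x* = 9
y-coordinate, sorted with cumulative weight:
  y=0 (Southcross, w=120) cum 120
  y=5 (Eastvale, w=5) cum 125
  y=5 (Hillcrest, w=250) cum 375  ← median
  y=10 (Westmoor, w=100) cum 475
  y=18 (Northgate, w=225) cum 700
  y=21 (Midtown, w=8) cum 708
⇒ y* = 5

(9, 5)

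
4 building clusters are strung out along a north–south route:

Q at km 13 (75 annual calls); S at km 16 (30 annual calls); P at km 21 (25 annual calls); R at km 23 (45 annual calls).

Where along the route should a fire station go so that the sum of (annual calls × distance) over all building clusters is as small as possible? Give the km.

x = 16

For a sum of weighted absolute distances on a line, the optimum is the weighted median (not the mean). Total weight W = 175; half-weight = 87.5.
Sort by position and accumulate weight:
  km 13 (Q, w=75) → cum 75
  km 16 (S, w=30) → cum 105  ≥ 87.5 → median here
  km 21 (P, w=25) → cum 130
  km 23 (R, w=45) → cum 175
Optimal location: km 16.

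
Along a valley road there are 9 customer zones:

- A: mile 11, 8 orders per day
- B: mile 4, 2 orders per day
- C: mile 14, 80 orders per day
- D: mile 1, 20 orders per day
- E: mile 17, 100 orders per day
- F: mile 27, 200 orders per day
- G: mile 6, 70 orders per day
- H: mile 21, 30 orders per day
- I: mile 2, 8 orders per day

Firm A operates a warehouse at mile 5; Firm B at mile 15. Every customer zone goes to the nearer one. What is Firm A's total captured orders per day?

100

The indifferent point is the midpoint (5+15)/2 = 10; customer zones left of it (closer to Firm A at 5) go to Firm A, those right go to Firm B.
  D at 1 (w=20) → Firm A
  I at 2 (w=8) → Firm A
  B at 4 (w=2) → Firm A
  G at 6 (w=70) → Firm A
  A at 11 (w=8) → Firm B
  C at 14 (w=80) → Firm B
  E at 17 (w=100) → Firm B
  H at 21 (w=30) → Firm B
  F at 27 (w=200) → Firm B
Firm A captures 100; Firm B captures 418.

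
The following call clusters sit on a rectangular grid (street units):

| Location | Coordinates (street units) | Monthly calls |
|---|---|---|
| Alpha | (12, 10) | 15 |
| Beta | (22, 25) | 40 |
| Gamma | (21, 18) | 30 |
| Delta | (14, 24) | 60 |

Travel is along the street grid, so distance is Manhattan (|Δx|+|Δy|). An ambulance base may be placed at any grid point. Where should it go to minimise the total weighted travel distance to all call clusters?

(14, 24)

Manhattan distance separates: Σwᵢ(|x−xᵢ|+|y−yᵢ|) = Σwᵢ|x−xᵢ| + Σwᵢ|y−yᵢ|, so x and y are optimised independently as 1-D weighted medians.
Total weight W = 145; half = 72.5.
x-coordinate, sorted with cumulative weight:
  x=12 (Alpha, w=15) cum 15
  x=14 (Delta, w=60) cum 75  ← median
  x=21 (Gamma, w=30) cum 105
  x=22 (Beta, w=40) cum 145
⇒ x* = 14
y-coordinate, sorted with cumulative weight:
  y=10 (Alpha, w=15) cum 15
  y=18 (Gamma, w=30) cum 45
  y=24 (Delta, w=60) cum 105  ← median
  y=25 (Beta, w=40) cum 145
⇒ y* = 24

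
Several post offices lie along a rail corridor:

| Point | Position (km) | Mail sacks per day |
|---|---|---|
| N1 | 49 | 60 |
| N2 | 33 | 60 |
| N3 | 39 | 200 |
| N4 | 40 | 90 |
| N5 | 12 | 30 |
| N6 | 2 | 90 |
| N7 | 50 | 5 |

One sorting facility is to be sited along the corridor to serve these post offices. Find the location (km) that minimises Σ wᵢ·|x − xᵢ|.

For a sum of weighted absolute distances on a line, the optimum is the weighted median (not the mean). Total weight W = 535; half-weight = 267.5.
Sort by position and accumulate weight:
  km 2 (N6, w=90) → cum 90
  km 12 (N5, w=30) → cum 120
  km 33 (N2, w=60) → cum 180
  km 39 (N3, w=200) → cum 380  ≥ 267.5 → median here
  km 40 (N4, w=90) → cum 470
  km 49 (N1, w=60) → cum 530
  km 50 (N7, w=5) → cum 535
Optimal location: km 39.

x = 39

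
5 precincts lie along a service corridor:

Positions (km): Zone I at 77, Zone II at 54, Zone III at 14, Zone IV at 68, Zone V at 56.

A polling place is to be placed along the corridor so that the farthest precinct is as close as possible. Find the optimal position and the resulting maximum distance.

The 1-center on a line is the midpoint of the two extreme points: leftmost at 14, rightmost at 77.
Optimal location = (14 + 77)/2 = 45.5; maximum distance = (77 − 14)/2 = 31.5.

location 45.5, max distance 31.5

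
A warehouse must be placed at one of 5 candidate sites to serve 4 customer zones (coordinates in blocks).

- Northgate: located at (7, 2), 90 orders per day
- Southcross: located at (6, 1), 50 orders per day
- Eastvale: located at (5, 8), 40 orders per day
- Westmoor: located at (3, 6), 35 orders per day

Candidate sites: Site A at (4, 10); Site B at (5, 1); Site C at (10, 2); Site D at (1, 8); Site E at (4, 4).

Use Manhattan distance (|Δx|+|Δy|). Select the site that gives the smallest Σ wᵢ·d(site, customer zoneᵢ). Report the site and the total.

Site B, total 845 blocks

Total weighted distance at each candidate:
  Site A (4, 10): total = 1835
  Site B (5, 1): total = 845
  Site C (10, 2): total = 1345
  Site D (1, 8): total = 1980
  Site E (4, 4): total = 1005
Minimum is at Site B with total 845 blocks.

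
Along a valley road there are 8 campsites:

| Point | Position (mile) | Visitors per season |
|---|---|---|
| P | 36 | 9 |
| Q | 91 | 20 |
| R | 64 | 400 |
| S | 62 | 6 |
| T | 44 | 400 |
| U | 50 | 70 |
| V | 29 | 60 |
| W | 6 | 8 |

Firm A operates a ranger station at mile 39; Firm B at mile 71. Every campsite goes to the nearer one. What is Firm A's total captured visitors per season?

The indifferent point is the midpoint (39+71)/2 = 55; campsites left of it (closer to Firm A at 39) go to Firm A, those right go to Firm B.
  W at 6 (w=8) → Firm A
  V at 29 (w=60) → Firm A
  P at 36 (w=9) → Firm A
  T at 44 (w=400) → Firm A
  U at 50 (w=70) → Firm A
  S at 62 (w=6) → Firm B
  R at 64 (w=400) → Firm B
  Q at 91 (w=20) → Firm B
Firm A captures 547; Firm B captures 426.

547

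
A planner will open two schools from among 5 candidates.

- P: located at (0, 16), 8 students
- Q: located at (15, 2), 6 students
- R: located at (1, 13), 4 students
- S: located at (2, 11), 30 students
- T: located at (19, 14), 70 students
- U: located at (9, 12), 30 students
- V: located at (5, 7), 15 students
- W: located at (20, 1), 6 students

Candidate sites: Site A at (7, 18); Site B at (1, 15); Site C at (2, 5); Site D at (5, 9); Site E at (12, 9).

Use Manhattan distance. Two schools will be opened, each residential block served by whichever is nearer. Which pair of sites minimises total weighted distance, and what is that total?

Evaluate every pair (each demand assigned to the nearer of the two):
  {Site D, Site E}: total = 1484
  {Site B, Site E}: total = 1485
  {Site C, Site E}: total = 1571
  {Site A, Site E}: total = 1787
  {Site A, Site D}: total = 1854
  {Site A, Site C}: total = 1951
  {Site B, Site D}: total = 1984
  {Site A, Site B}: total = 2038
  {Site C, Site D}: total = 2076
  {Site B, Site C}: total = 2137
Best pair: {Site D, Site E} with total 1484.

{Site D, Site E}, total 1484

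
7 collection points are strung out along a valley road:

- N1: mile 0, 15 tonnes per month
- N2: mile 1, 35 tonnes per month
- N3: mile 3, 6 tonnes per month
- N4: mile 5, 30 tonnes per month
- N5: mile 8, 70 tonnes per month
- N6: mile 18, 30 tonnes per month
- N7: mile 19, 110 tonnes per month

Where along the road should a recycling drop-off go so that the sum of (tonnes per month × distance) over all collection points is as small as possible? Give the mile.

x = 8

For a sum of weighted absolute distances on a line, the optimum is the weighted median (not the mean). Total weight W = 296; half-weight = 148.
Sort by position and accumulate weight:
  mile 0 (N1, w=15) → cum 15
  mile 1 (N2, w=35) → cum 50
  mile 3 (N3, w=6) → cum 56
  mile 5 (N4, w=30) → cum 86
  mile 8 (N5, w=70) → cum 156  ≥ 148 → median here
  mile 18 (N6, w=30) → cum 186
  mile 19 (N7, w=110) → cum 296
Optimal location: mile 8.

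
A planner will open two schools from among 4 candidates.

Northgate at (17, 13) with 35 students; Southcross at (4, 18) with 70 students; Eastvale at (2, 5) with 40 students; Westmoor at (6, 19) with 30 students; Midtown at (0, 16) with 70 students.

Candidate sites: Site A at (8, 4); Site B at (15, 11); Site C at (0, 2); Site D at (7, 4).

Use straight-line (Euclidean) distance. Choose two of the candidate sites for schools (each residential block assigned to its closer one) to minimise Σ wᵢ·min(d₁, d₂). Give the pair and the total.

Evaluate every pair (each demand assigned to the nearer of the two):
  {Site B, Site C}: total = 2497.2
  {Site B, Site D}: total = 2549.4
  {Site A, Site B}: total = 2625.8
  {Site C, Site D}: total = 3040.8
  {Site A, Site C}: total = 3042.9
  {Site A, Site D}: total = 3075.2
Best pair: {Site B, Site C} with total 2497.2.

{Site B, Site C}, total 2497.2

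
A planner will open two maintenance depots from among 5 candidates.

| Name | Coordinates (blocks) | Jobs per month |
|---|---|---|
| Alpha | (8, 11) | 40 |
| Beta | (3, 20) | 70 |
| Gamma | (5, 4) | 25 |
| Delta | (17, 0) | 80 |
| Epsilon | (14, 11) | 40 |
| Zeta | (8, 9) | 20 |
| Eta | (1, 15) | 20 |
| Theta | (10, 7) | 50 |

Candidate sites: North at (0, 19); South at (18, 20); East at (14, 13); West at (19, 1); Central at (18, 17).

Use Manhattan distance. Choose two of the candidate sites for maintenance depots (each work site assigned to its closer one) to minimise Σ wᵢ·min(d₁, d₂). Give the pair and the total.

{North, East}, total 3210

Evaluate every pair (each demand assigned to the nearer of the two):
  {North, East}: total = 3210
  {East, West}: total = 3325
  {North, West}: total = 3395
  {South, East}: total = 4180
  {East, Central}: total = 4390
  {West, Central}: total = 4455
  {South, West}: total = 4565
  {North, Central}: total = 4620
  {North, South}: total = 5130
  {South, Central}: total = 5820
Best pair: {North, East} with total 3210.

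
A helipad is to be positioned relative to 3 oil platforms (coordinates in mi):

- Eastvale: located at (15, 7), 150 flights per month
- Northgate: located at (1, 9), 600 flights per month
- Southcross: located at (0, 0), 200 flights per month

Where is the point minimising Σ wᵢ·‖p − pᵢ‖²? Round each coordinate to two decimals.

The minimiser of Σwᵢ‖p−pᵢ‖² is the weighted centroid p* = (Σwᵢpᵢ)/(Σwᵢ).
Σwᵢ = 950.
Σwᵢxᵢ = 150·15 + 600·1 + 200·0 = 2850.
Σwᵢyᵢ = 150·7 + 600·9 + 200·0 = 6450.
x* = 2850/950 = 3.00, y* = 6450/950 = 6.79.

(3.00, 6.79)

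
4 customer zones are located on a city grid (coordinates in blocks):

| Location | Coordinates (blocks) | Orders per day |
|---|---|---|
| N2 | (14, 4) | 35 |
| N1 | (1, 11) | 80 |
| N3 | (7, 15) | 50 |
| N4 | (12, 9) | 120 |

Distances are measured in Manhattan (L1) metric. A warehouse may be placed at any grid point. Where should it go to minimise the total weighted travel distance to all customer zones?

(12, 9)

Manhattan distance separates: Σwᵢ(|x−xᵢ|+|y−yᵢ|) = Σwᵢ|x−xᵢ| + Σwᵢ|y−yᵢ|, so x and y are optimised independently as 1-D weighted medians.
Total weight W = 285; half = 142.5.
x-coordinate, sorted with cumulative weight:
  x=1 (N1, w=80) cum 80
  x=7 (N3, w=50) cum 130
  x=12 (N4, w=120) cum 250  ← median
  x=14 (N2, w=35) cum 285
⇒ x* = 12
y-coordinate, sorted with cumulative weight:
  y=4 (N2, w=35) cum 35
  y=9 (N4, w=120) cum 155  ← median
  y=11 (N1, w=80) cum 235
  y=15 (N3, w=50) cum 285
⇒ y* = 9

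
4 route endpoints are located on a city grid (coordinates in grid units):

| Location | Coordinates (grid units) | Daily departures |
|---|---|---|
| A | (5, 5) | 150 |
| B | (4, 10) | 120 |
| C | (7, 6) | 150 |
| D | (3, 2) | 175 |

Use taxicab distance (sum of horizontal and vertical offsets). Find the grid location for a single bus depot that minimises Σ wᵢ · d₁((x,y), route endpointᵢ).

Manhattan distance separates: Σwᵢ(|x−xᵢ|+|y−yᵢ|) = Σwᵢ|x−xᵢ| + Σwᵢ|y−yᵢ|, so x and y are optimised independently as 1-D weighted medians.
Total weight W = 595; half = 297.5.
x-coordinate, sorted with cumulative weight:
  x=3 (D, w=175) cum 175
  x=4 (B, w=120) cum 295
  x=5 (A, w=150) cum 445  ← median
  x=7 (C, w=150) cum 595
⇒ x* = 5
y-coordinate, sorted with cumulative weight:
  y=2 (D, w=175) cum 175
  y=5 (A, w=150) cum 325  ← median
  y=6 (C, w=150) cum 475
  y=10 (B, w=120) cum 595
⇒ y* = 5

(5, 5)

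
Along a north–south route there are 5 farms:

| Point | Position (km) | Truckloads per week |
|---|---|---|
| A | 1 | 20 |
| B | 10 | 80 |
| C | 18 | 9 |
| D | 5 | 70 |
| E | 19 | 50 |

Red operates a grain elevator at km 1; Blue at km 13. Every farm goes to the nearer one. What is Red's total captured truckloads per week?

The indifferent point is the midpoint (1+13)/2 = 7; farms left of it (closer to Red at 1) go to Red, those right go to Blue.
  A at 1 (w=20) → Red
  D at 5 (w=70) → Red
  B at 10 (w=80) → Blue
  C at 18 (w=9) → Blue
  E at 19 (w=50) → Blue
Red captures 90; Blue captures 139.

90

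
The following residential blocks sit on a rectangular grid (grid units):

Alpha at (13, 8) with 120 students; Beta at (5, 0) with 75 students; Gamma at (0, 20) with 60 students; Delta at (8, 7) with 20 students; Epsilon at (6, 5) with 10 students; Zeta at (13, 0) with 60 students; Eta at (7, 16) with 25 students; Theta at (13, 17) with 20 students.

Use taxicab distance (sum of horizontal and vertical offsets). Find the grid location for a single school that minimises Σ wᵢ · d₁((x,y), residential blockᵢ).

(13, 8)

Manhattan distance separates: Σwᵢ(|x−xᵢ|+|y−yᵢ|) = Σwᵢ|x−xᵢ| + Σwᵢ|y−yᵢ|, so x and y are optimised independently as 1-D weighted medians.
Total weight W = 390; half = 195.
x-coordinate, sorted with cumulative weight:
  x=0 (Gamma, w=60) cum 60
  x=5 (Beta, w=75) cum 135
  x=6 (Epsilon, w=10) cum 145
  x=7 (Eta, w=25) cum 170
  x=8 (Delta, w=20) cum 190
  x=13 (Alpha, w=120) cum 310  ← median
  x=13 (Zeta, w=60) cum 370
  x=13 (Theta, w=20) cum 390
⇒ x* = 13
y-coordinate, sorted with cumulative weight:
  y=0 (Beta, w=75) cum 75
  y=0 (Zeta, w=60) cum 135
  y=5 (Epsilon, w=10) cum 145
  y=7 (Delta, w=20) cum 165
  y=8 (Alpha, w=120) cum 285  ← median
  y=16 (Eta, w=25) cum 310
  y=17 (Theta, w=20) cum 330
  y=20 (Gamma, w=60) cum 390
⇒ y* = 8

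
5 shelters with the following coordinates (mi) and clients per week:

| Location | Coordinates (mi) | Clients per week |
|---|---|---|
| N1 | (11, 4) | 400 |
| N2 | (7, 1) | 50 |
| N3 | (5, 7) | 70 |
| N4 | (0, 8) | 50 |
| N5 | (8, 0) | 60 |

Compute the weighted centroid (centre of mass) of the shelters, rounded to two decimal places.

The minimiser of Σwᵢ‖p−pᵢ‖² is the weighted centroid p* = (Σwᵢpᵢ)/(Σwᵢ).
Σwᵢ = 630.
Σwᵢxᵢ = 400·11 + 50·7 + 70·5 + 50·0 + 60·8 = 5580.
Σwᵢyᵢ = 400·4 + 50·1 + 70·7 + 50·8 + 60·0 = 2540.
x* = 5580/630 = 8.86, y* = 2540/630 = 4.03.

(8.86, 4.03)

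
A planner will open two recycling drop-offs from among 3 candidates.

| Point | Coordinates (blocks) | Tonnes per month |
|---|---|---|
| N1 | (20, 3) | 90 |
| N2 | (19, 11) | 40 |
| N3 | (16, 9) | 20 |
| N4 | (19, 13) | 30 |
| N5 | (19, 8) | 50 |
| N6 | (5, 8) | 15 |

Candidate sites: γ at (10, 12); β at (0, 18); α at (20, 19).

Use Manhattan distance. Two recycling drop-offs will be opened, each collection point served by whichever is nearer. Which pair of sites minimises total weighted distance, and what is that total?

{γ, α}, total 2925

Evaluate every pair (each demand assigned to the nearer of the two):
  {γ, α}: total = 2925
  {β, α}: total = 3115
  {γ, β}: total = 3375
Best pair: {γ, α} with total 2925.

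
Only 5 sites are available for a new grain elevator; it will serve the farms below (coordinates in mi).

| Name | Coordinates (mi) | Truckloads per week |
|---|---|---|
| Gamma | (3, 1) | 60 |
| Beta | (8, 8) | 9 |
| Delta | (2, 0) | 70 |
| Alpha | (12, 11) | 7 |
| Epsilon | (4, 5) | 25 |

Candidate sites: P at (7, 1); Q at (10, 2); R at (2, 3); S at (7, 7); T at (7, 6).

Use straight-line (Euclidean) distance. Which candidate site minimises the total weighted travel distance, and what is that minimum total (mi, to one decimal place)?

R, total 574.8 mi

Total weighted distance at each candidate:
  P (7, 1): total = 863.8
  Q (10, 2): total = 1290.7
  R (2, 3): total = 574.8
  S (7, 7): total = 1182.5
  T (7, 6): total = 1079.6
Minimum is at R with total 574.8 mi.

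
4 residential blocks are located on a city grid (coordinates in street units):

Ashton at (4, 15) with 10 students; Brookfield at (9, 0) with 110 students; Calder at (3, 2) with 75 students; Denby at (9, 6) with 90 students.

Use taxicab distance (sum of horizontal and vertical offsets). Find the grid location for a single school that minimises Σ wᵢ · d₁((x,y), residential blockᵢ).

(9, 2)

Manhattan distance separates: Σwᵢ(|x−xᵢ|+|y−yᵢ|) = Σwᵢ|x−xᵢ| + Σwᵢ|y−yᵢ|, so x and y are optimised independently as 1-D weighted medians.
Total weight W = 285; half = 142.5.
x-coordinate, sorted with cumulative weight:
  x=3 (Calder, w=75) cum 75
  x=4 (Ashton, w=10) cum 85
  x=9 (Brookfield, w=110) cum 195  ← median
  x=9 (Denby, w=90) cum 285
⇒ x* = 9
y-coordinate, sorted with cumulative weight:
  y=0 (Brookfield, w=110) cum 110
  y=2 (Calder, w=75) cum 185  ← median
  y=6 (Denby, w=90) cum 275
  y=15 (Ashton, w=10) cum 285
⇒ y* = 2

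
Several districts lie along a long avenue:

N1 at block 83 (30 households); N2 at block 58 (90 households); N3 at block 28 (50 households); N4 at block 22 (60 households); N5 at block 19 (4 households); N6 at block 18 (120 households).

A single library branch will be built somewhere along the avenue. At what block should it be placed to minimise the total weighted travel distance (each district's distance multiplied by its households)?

x = 22

For a sum of weighted absolute distances on a line, the optimum is the weighted median (not the mean). Total weight W = 354; half-weight = 177.
Sort by position and accumulate weight:
  block 18 (N6, w=120) → cum 120
  block 19 (N5, w=4) → cum 124
  block 22 (N4, w=60) → cum 184  ≥ 177 → median here
  block 28 (N3, w=50) → cum 234
  block 58 (N2, w=90) → cum 324
  block 83 (N1, w=30) → cum 354
Optimal location: block 22.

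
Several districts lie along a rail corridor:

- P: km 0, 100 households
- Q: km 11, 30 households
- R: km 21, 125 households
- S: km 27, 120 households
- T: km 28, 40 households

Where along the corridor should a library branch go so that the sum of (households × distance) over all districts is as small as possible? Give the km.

For a sum of weighted absolute distances on a line, the optimum is the weighted median (not the mean). Total weight W = 415; half-weight = 207.5.
Sort by position and accumulate weight:
  km 0 (P, w=100) → cum 100
  km 11 (Q, w=30) → cum 130
  km 21 (R, w=125) → cum 255  ≥ 207.5 → median here
  km 27 (S, w=120) → cum 375
  km 28 (T, w=40) → cum 415
Optimal location: km 21.

x = 21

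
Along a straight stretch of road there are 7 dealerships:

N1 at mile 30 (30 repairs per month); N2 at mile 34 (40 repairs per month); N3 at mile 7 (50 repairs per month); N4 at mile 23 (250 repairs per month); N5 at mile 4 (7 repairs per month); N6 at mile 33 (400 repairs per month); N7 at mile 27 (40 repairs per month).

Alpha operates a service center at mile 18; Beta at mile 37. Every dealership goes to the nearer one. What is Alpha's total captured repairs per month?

347

The indifferent point is the midpoint (18+37)/2 = 27.5; dealerships left of it (closer to Alpha at 18) go to Alpha, those right go to Beta.
  N5 at 4 (w=7) → Alpha
  N3 at 7 (w=50) → Alpha
  N4 at 23 (w=250) → Alpha
  N7 at 27 (w=40) → Alpha
  N1 at 30 (w=30) → Beta
  N6 at 33 (w=400) → Beta
  N2 at 34 (w=40) → Beta
Alpha captures 347; Beta captures 470.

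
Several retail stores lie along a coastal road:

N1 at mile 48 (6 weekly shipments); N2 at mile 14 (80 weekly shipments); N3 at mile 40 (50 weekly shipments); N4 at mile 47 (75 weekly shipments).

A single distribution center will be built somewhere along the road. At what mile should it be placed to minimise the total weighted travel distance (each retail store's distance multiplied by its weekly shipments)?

x = 40

For a sum of weighted absolute distances on a line, the optimum is the weighted median (not the mean). Total weight W = 211; half-weight = 105.5.
Sort by position and accumulate weight:
  mile 14 (N2, w=80) → cum 80
  mile 40 (N3, w=50) → cum 130  ≥ 105.5 → median here
  mile 47 (N4, w=75) → cum 205
  mile 48 (N1, w=6) → cum 211
Optimal location: mile 40.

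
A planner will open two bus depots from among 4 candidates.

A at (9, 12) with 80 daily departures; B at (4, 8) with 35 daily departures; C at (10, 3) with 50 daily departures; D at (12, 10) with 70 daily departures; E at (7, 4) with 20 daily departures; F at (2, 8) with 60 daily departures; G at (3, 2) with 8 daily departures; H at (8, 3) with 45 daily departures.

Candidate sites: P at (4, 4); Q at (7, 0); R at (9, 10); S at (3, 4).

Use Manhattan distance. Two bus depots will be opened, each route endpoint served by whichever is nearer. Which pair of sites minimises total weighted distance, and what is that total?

{P, R}, total 1529

Evaluate every pair (each demand assigned to the nearer of the two):
  {P, R}: total = 1529
  {R, S}: total = 1611
  {Q, R}: total = 1763
  {P, Q}: total = 3084
  {P, S}: total = 3111
  {Q, S}: total = 3221
Best pair: {P, R} with total 1529.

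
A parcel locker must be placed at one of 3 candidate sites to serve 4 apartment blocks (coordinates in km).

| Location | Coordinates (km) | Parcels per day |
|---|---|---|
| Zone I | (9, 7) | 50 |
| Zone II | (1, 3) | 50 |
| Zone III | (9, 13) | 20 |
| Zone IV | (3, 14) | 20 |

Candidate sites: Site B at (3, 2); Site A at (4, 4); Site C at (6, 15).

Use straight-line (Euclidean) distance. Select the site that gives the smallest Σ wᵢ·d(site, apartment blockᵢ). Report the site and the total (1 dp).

Site A, total 856.6 km

Total weighted distance at each candidate:
  Site B (3, 2): total = 992.9
  Site A (4, 4): total = 856.6
  Site C (6, 15): total = 1212.6
Minimum is at Site A with total 856.6 km.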